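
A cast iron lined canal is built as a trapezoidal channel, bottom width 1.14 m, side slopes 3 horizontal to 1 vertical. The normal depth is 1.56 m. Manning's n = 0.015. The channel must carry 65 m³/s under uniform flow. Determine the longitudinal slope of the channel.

With bottom width b = 1.14 m and side slope z = 3: A = (b + zy)y = (1.14 + 3×1.56)×1.56 = 9.079 m²; P = b + 2y√(1+z²) = 1.14 + 2×1.56×3.162 = 11.01 m.
Hydraulic radius R = A/P = 9.079/11.01 = 0.8249 m.
From Manning's equation, S = [nQ / (1 A R^(2/3))]² = [0.015 × 65 / (1 × 9.079 × 0.8249^(2/3))]² = 0.0149.

S = 0.0149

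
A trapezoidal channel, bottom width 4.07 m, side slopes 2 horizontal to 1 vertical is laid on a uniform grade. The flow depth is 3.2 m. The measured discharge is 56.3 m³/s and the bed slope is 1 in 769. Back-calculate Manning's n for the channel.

With bottom width b = 4.07 m and side slope z = 2: A = (b + zy)y = (4.07 + 2×3.2)×3.2 = 33.5 m²; P = b + 2y√(1+z²) = 4.07 + 2×3.2×2.236 = 18.38 m.
Hydraulic radius R = A/P = 33.5/18.38 = 1.823 m.
Rearranging Manning's equation: n = (1/Q) A R^(2/3) S^(1/2) = (1/56.3) × 33.5 × 1.823^(2/3) × √0.0013 = 0.032.

n = 0.032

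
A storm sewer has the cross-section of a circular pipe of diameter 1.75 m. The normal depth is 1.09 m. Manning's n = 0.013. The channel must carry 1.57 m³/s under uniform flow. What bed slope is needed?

For a circular section of diameter D = 1.75 m at depth y = 1.09 m, the central angle is θ = 2 arccos(1 − 2y/D) = 3.638 rad. Then A = (D²/8)(θ − sin θ) = 1.575 m² and P = Dθ/2 = 3.183 m.
Hydraulic radius R = A/P = 1.575/3.183 = 0.4948 m.
From Manning's equation, S = [nQ / (1 A R^(2/3))]² = [0.013 × 1.57 / (1 × 1.575 × 0.4948^(2/3))]² = 0.000429.

S = 0.000429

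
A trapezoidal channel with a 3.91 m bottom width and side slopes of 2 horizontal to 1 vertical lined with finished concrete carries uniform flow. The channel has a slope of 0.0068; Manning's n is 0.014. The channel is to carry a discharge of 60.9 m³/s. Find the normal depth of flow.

Manning's equation rearranged: A R^(2/3) = nQ / (1·√S) = 0.014 × 60.9 / (√0.0068) = 10.34.
At y = 1.71 m: A R^(2/3) = 13.23 — over.
At y = 1.27 m: A R^(2/3) = 7.375 — short.
At y = 1.51 m: A R^(2/3) = 10.33 — ≈ 10.34.

y_n = 1.51 m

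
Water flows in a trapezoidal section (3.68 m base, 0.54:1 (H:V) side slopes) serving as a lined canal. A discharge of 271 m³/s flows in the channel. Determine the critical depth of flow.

y_c = 6.1 m

At critical depth, Q² T / (g A³) = 1, i.e. A³/T = Q²/g = 271²/9.81 = 7486.
Try y = 5.25 m: A³/T = 4280 — too small.
Try y = 7.05 m: A³/T = 13020 — too large.
Try y = 6.1 m: A³/T = 7498 — matches.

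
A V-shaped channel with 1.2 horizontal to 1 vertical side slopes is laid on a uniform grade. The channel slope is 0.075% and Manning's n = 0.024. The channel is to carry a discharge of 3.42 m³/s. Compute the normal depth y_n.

Manning's equation rearranged: A R^(2/3) = nQ / (1·√S) = 0.024 × 3.42 / (√0.00075) = 2.997.
Try y = 1.35 m: A R^(2/3) = 1.412 — short.
Try y = 1.79 m: A R^(2/3) = 2.995 — matches.

y_n = 1.79 m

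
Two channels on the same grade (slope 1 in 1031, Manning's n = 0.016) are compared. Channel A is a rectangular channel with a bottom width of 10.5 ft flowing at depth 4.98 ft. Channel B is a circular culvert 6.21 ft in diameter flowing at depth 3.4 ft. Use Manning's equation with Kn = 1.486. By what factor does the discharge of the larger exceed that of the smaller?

Channel A: Flow area A = b·y = 10.5 × 4.98 = 52.29 ft². Wetted perimeter P = b + 2y = 10.5 + 2×4.98 = 20.46 ft. Hydraulic radius R = A/P = 52.29/20.46 = 2.556 ft. Q_A = (1.486/0.016)·52.29·2.556^(2/3)·√0.0009699 = 282.7 ft³/s.
Channel B: For a circular section of diameter D = 6.21 ft at depth y = 3.4 ft, the central angle is θ = 2 arccos(1 − 2y/D) = 3.332 rad. Then A = (D²/8)(θ − sin θ) = 16.97 ft² and P = Dθ/2 = 10.35 ft. Hydraulic radius R = A/P = 16.97/10.35 = 1.641 ft. Q_B = (1.486/0.016)·16.97·1.641^(2/3)·√0.0009699 = 68.29 ft³/s.
The larger discharge is 282.7 ft³/s and the smaller is 68.29 ft³/s; the ratio is 4.14.

4.14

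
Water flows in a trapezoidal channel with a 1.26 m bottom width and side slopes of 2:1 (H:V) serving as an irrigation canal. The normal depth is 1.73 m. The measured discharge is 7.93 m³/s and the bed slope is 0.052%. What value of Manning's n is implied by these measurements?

With bottom width b = 1.26 m and side slope z = 2: A = (b + zy)y = (1.26 + 2×1.73)×1.73 = 8.166 m²; P = b + 2y√(1+z²) = 1.26 + 2×1.73×2.236 = 8.997 m.
Hydraulic radius R = A/P = 8.166/8.997 = 0.9076 m.
Rearranging Manning's equation: n = (1/Q) A R^(2/3) S^(1/2) = (1/7.93) × 8.166 × 0.9076^(2/3) × √0.00052 = 0.022.

n = 0.022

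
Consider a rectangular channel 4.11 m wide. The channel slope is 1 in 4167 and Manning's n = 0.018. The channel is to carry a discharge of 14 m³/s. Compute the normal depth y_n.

Manning's equation rearranged: A R^(2/3) = nQ / (1·√S) = 0.018 × 14 / (√0.00024) = 16.27.
Trying y = 3.8 m: A R^(2/3) = 18.92 — high.
Trying y = 2.56 m: A R^(2/3) = 11.48 — low.
Trying y = 3.36 m: A R^(2/3) = 16.24 — ≈ 16.27.

y_n = 3.36 m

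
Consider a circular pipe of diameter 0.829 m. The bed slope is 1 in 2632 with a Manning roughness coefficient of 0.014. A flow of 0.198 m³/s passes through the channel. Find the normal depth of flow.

y_n = 0.537 m

Manning's equation rearranged: A R^(2/3) = nQ / (1·√S) = 0.014 × 0.198 / (√0.0003799) = 0.1422.
At y = 0.664 m: A R^(2/3) = 0.185 — high.
At y = 0.441 m: A R^(2/3) = 0.1048 — low.
At y = 0.537 m: A R^(2/3) = 0.1423 — matches.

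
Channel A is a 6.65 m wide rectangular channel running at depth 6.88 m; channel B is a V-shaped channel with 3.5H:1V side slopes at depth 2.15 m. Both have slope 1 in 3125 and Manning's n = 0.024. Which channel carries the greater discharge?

channel A

Channel A: Flow area A = b·y = 6.65 × 6.88 = 45.75 m². Wetted perimeter P = b + 2y = 6.65 + 2×6.88 = 20.41 m. Hydraulic radius R = A/P = 45.75/20.41 = 2.242 m. Q_A = (1/0.024)·45.75·2.242^(2/3)·√0.00032 = 58.41 m³/s.
Channel B: For a triangular section with side slope z = 3.5: A = zy² = 3.5×2.15² = 16.18 m²; P = 2y√(1+z²) = 2×2.15×3.64 = 15.65 m. Hydraulic radius R = A/P = 16.18/15.65 = 1.034 m. Q_B = (1/0.024)·16.18·1.034^(2/3)·√0.00032 = 12.33 m³/s.
Q_A = 58.41 m³/s vs Q_B = 12.33 m³/s, so channel A carries more.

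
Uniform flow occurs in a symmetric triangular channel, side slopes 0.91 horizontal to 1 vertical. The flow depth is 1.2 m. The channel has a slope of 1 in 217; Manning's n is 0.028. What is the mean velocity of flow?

For a triangular section with side slope z = 0.91: A = zy² = 0.91×1.2² = 1.31 m²; P = 2y√(1+z²) = 2×1.2×1.352 = 3.245 m.
Hydraulic radius R = A/P = 1.31/3.245 = 0.4038 m.
From Manning's equation, V = (1/n) R^(2/3) S^(1/2) = (1/0.028) × 0.4038^(2/3) × 0.004608^(1/2) = 1.32 m/s.

V = 1.32 m/s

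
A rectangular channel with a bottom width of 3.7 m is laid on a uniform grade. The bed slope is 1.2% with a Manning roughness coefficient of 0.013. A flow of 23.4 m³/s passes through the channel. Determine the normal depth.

Manning's equation rearranged: A R^(2/3) = nQ / (1·√S) = 0.013 × 23.4 / (√0.012) = 2.777.
Try y = 1.15 m: A R^(2/3) = 3.384 — high.
Try y = 0.85 m: A R^(2/3) = 2.193 — low.
Try y = 1 m: A R^(2/3) = 2.774 — matches.

y_n = 1 m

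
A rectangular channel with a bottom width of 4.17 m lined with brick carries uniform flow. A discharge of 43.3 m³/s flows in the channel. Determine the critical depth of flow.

For a rectangular channel, critical depth y_c = (q²/g)^(1/3) where q = Q/b = 43.3/4.17 = 10.38 m²/s.
So y_c = (10.38²/9.81)^(1/3) = 2.22 m.

y_c = 2.22 m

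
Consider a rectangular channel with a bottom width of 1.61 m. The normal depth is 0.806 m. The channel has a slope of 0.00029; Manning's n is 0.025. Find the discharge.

Flow area A = b·y = 1.61 × 0.806 = 1.298 m². Wetted perimeter P = b + 2y = 1.61 + 2×0.806 = 3.222 m.
Hydraulic radius R = A/P = 1.298/3.222 = 0.4027 m.
Manning's equation: Q = (1/n) A R^(2/3) S^(1/2) = (1/0.025) × 1.298 × 0.4027^(2/3) × 0.00029^(1/2) = 0.482 m³/s.

Q = 0.482 m³/s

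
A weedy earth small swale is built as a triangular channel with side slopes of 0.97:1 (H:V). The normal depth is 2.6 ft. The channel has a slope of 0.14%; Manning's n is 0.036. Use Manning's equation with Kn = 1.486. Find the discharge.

Q = 9.48 ft³/s

For a triangular section with side slope z = 0.97: A = zy² = 0.97×2.6² = 6.557 ft²; P = 2y√(1+z²) = 2×2.6×1.393 = 7.244 ft.
Hydraulic radius R = A/P = 6.557/7.244 = 0.9051 ft.
Manning's equation: Q = (1.486/n) A R^(2/3) S^(1/2) = (1.486/0.036) × 6.557 × 0.9051^(2/3) × 0.0014^(1/2) = 9.48 ft³/s.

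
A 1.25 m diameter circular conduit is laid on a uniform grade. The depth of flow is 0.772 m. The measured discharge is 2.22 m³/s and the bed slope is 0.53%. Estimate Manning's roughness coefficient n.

For a circular section of diameter D = 1.25 m at depth y = 0.772 m, the central angle is θ = 2 arccos(1 − 2y/D) = 3.616 rad. Then A = (D²/8)(θ − sin θ) = 0.7956 m² and P = Dθ/2 = 2.26 m.
Hydraulic radius R = A/P = 0.7956/2.26 = 0.352 m.
Rearranging Manning's equation: n = (1/Q) A R^(2/3) S^(1/2) = (1/2.22) × 0.7956 × 0.352^(2/3) × √0.0053 = 0.013.

n = 0.013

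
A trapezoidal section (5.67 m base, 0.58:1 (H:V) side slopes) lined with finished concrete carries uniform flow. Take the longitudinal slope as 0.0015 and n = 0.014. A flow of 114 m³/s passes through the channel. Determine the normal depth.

Manning's equation rearranged: A R^(2/3) = nQ / (1·√S) = 0.014 × 114 / (√0.0015) = 41.21.
Try y = 2.57 m: A R^(2/3) = 25.01 — short.
Try y = 3.9 m: A R^(2/3) = 50.83 — over.
Try y = 3.45 m: A R^(2/3) = 41.16 — matches.

y_n = 3.45 m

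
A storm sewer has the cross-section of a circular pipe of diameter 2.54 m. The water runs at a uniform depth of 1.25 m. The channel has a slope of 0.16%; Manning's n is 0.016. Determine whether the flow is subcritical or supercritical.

subcritical

For a circular section of diameter D = 2.54 m at depth y = 1.25 m, the central angle is θ = 2 arccos(1 − 2y/D) = 3.11 rad. Then A = (D²/8)(θ − sin θ) = 2.483 m² and P = Dθ/2 = 3.95 m.
Hydraulic radius R = A/P = 2.483/3.95 = 0.6286 m.
V = (1/n) R^(2/3) √S = (1/0.016) × 0.6286^(2/3) × √0.0016 = 1.834 m/s. Hydraulic depth D_h = A/T = 2.483/2.54 = 0.9776 m.
Froude number Fr = V/√(g·D_h) = 1.834/√(9.81×0.9776) = 0.592, which is less than 1, so the flow is subcritical.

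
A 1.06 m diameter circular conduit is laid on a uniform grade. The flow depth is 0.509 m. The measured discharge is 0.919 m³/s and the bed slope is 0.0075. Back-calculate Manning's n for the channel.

n = 0.016

For a circular section of diameter D = 1.06 m at depth y = 0.509 m, the central angle is θ = 2 arccos(1 − 2y/D) = 3.062 rad. Then A = (D²/8)(θ − sin θ) = 0.419 m² and P = Dθ/2 = 1.623 m.
Hydraulic radius R = A/P = 0.419/1.623 = 0.2581 m.
Rearranging Manning's equation: n = (1/Q) A R^(2/3) S^(1/2) = (1/0.919) × 0.419 × 0.2581^(2/3) × √0.0075 = 0.016.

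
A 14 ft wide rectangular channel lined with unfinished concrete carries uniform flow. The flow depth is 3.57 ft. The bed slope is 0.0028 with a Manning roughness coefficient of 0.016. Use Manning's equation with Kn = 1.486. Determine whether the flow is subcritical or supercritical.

subcritical

Flow area A = b·y = 14 × 3.57 = 49.98 ft². Wetted perimeter P = b + 2y = 14 + 2×3.57 = 21.14 ft.
Hydraulic radius R = A/P = 49.98/21.14 = 2.364 ft.
V = (1.486/n) R^(2/3) √S = (1.486/0.016) × 2.364^(2/3) × √0.0028 = 8.722 ft/s. Hydraulic depth D_h = A/T = 49.98/14 = 3.57 ft.
Froude number Fr = V/√(g·D_h) = 8.722/√(32.2×3.57) = 0.813, which is less than 1, so the flow is subcritical.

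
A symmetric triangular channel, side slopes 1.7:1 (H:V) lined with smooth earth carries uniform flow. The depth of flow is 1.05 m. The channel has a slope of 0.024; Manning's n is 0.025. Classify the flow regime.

supercritical

For a triangular section with side slope z = 1.7: A = zy² = 1.7×1.05² = 1.874 m²; P = 2y√(1+z²) = 2×1.05×1.972 = 4.142 m.
Hydraulic radius R = A/P = 1.874/4.142 = 0.4525 m.
V = (1/n) R^(2/3) √S = (1/0.025) × 0.4525^(2/3) × √0.024 = 3.652 m/s. Hydraulic depth D_h = A/T = 1.874/3.57 = 0.525 m.
Froude number Fr = V/√(g·D_h) = 3.652/√(9.81×0.525) = 1.61, which is greater than 1, so the flow is supercritical.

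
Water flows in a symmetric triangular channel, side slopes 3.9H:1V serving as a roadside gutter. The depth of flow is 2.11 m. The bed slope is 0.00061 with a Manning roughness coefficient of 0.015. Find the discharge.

Q = 29 m³/s

For a triangular section with side slope z = 3.9: A = zy² = 3.9×2.11² = 17.36 m²; P = 2y√(1+z²) = 2×2.11×4.026 = 16.99 m.
Hydraulic radius R = A/P = 17.36/16.99 = 1.022 m.
Manning's equation: Q = (1/n) A R^(2/3) S^(1/2) = (1/0.015) × 17.36 × 1.022^(2/3) × 0.00061^(1/2) = 29 m³/s.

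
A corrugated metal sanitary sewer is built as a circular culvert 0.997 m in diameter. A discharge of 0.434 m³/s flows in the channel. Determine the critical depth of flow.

At critical depth, Q² T / (g A³) = 1, i.e. A³/T = Q²/g = 0.434²/9.81 = 0.0192.
Trying y = 0.277 m: A³/T = 0.006209 — short.
Trying y = 0.465 m: A³/T = 0.04573 — over.
Trying y = 0.371 m: A³/T = 0.01923 — ≈ 0.0192.

y_c = 0.371 m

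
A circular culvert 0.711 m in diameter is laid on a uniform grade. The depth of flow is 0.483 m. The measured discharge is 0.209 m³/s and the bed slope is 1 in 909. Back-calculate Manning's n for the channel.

n = 0.016

For a circular section of diameter D = 0.711 m at depth y = 0.483 m, the central angle is θ = 2 arccos(1 − 2y/D) = 3.875 rad. Then A = (D²/8)(θ − sin θ) = 0.2872 m² and P = Dθ/2 = 1.378 m.
Hydraulic radius R = A/P = 0.2872/1.378 = 0.2085 m.
Rearranging Manning's equation: n = (1/Q) A R^(2/3) S^(1/2) = (1/0.209) × 0.2872 × 0.2085^(2/3) × √0.0011 = 0.016.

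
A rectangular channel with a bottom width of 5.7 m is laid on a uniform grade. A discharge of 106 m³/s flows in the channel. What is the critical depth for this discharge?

y_c = 3.28 m

For a rectangular channel, critical depth y_c = (q²/g)^(1/3) where q = Q/b = 106/5.7 = 18.6 m²/s.
So y_c = (18.6²/9.81)^(1/3) = 3.28 m.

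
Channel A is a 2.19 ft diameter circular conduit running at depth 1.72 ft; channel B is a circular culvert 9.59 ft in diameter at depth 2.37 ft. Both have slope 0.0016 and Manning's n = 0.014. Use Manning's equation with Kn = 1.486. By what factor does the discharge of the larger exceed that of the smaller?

7.16

Channel A: For a circular section of diameter D = 2.19 ft at depth y = 1.72 ft, the central angle is θ = 2 arccos(1 − 2y/D) = 4.356 rad. Then A = (D²/8)(θ − sin θ) = 3.174 ft² and P = Dθ/2 = 4.77 ft. Hydraulic radius R = A/P = 3.174/4.77 = 0.6653 ft. Q_A = (1.486/0.014)·3.174·0.6653^(2/3)·√0.0016 = 10.27 ft³/s.
Channel B: For a circular section of diameter D = 9.59 ft at depth y = 2.37 ft, the central angle is θ = 2 arccos(1 − 2y/D) = 2.081 rad. Then A = (D²/8)(θ − sin θ) = 13.89 ft² and P = Dθ/2 = 9.979 ft. Hydraulic radius R = A/P = 13.89/9.979 = 1.392 ft. Q_B = (1.486/0.014)·13.89·1.392^(2/3)·√0.0016 = 73.55 ft³/s.
The larger discharge is 73.55 ft³/s and the smaller is 10.27 ft³/s; the ratio is 7.16.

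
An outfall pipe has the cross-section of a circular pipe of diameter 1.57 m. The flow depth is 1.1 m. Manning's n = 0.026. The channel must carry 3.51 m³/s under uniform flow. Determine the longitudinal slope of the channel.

S = 0.011

For a circular section of diameter D = 1.57 m at depth y = 1.1 m, the central angle is θ = 2 arccos(1 − 2y/D) = 3.967 rad. Then A = (D²/8)(θ − sin θ) = 1.449 m² and P = Dθ/2 = 3.114 m.
Hydraulic radius R = A/P = 1.449/3.114 = 0.4652 m.
From Manning's equation, S = [nQ / (1 A R^(2/3))]² = [0.026 × 3.51 / (1 × 1.449 × 0.4652^(2/3))]² = 0.011.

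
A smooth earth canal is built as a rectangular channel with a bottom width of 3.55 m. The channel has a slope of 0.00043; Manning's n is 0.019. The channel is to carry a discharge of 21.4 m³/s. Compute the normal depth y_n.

y_n = 4.67 m

Manning's equation rearranged: A R^(2/3) = nQ / (1·√S) = 0.019 × 21.4 / (√0.00043) = 19.61.
At y = 3.63 m: A R^(2/3) = 14.49 — too small.
At y = 5.11 m: A R^(2/3) = 21.8 — too large.
At y = 4.67 m: A R^(2/3) = 19.61 — close enough.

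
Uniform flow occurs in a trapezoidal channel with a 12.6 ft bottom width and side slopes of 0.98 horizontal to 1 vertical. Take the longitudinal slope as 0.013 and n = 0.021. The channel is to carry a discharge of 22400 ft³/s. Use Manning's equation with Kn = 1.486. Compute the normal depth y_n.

y_n = 19.7 ft

Manning's equation rearranged: A R^(2/3) = nQ / (1.486·√S) = 0.021 × 22400 / (1.486 × √0.013) = 2776.
Try y = 24 ft: A R^(2/3) = 4252 — over.
Try y = 19.7 ft: A R^(2/3) = 2775 — ≈ 2776.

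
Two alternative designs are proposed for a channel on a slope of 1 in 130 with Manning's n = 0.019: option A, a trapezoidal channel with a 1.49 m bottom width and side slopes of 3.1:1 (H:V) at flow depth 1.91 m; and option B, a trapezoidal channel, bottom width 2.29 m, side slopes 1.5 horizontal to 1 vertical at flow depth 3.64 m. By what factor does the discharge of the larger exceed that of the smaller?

2.95

Channel A: With bottom width b = 1.49 m and side slope z = 3.1: A = (b + zy)y = (1.49 + 3.1×1.91)×1.91 = 14.16 m²; P = b + 2y√(1+z²) = 1.49 + 2×1.91×3.257 = 13.93 m. Hydraulic radius R = A/P = 14.16/13.93 = 1.016 m. Q_A = (1/0.019)·14.16·1.016^(2/3)·√0.007692 = 66.03 m³/s.
Channel B: With bottom width b = 2.29 m and side slope z = 1.5: A = (b + zy)y = (2.29 + 1.5×3.64)×3.64 = 28.21 m²; P = b + 2y√(1+z²) = 2.29 + 2×3.64×1.803 = 15.41 m. Hydraulic radius R = A/P = 28.21/15.41 = 1.83 m. Q_B = (1/0.019)·28.21·1.83^(2/3)·√0.007692 = 194.8 m³/s.
The larger discharge is 194.8 m³/s and the smaller is 66.03 m³/s; the ratio is 2.95.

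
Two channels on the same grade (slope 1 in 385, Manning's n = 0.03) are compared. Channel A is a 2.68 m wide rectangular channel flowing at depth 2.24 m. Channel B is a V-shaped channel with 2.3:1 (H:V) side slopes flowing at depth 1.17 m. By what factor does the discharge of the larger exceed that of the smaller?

2.57

Channel A: Flow area A = b·y = 2.68 × 2.24 = 6.003 m². Wetted perimeter P = b + 2y = 2.68 + 2×2.24 = 7.16 m. Hydraulic radius R = A/P = 6.003/7.16 = 0.8384 m. Q_A = (1/0.03)·6.003·0.8384^(2/3)·√0.002597 = 9.068 m³/s.
Channel B: For a triangular section with side slope z = 2.3: A = zy² = 2.3×1.17² = 3.148 m²; P = 2y√(1+z²) = 2×1.17×2.508 = 5.869 m. Hydraulic radius R = A/P = 3.148/5.869 = 0.5365 m. Q_B = (1/0.03)·3.148·0.5365^(2/3)·√0.002597 = 3.531 m³/s.
The larger discharge is 9.068 m³/s and the smaller is 3.531 m³/s; the ratio is 2.57.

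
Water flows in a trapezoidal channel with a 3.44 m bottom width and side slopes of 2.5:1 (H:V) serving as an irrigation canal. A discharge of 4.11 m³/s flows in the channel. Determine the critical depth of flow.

At critical depth, Q² T / (g A³) = 1, i.e. A³/T = Q²/g = 4.11²/9.81 = 1.722.
At y = 0.524 m: A³/T = 2.544 — high.
At y = 0.467 m: A³/T = 1.725 — matches.

y_c = 0.467 m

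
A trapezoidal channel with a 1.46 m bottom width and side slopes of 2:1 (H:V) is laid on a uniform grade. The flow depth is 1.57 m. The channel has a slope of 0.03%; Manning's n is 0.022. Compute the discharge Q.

With bottom width b = 1.46 m and side slope z = 2: A = (b + zy)y = (1.46 + 2×1.57)×1.57 = 7.222 m²; P = b + 2y√(1+z²) = 1.46 + 2×1.57×2.236 = 8.481 m.
Hydraulic radius R = A/P = 7.222/8.481 = 0.8515 m.
Manning's equation: Q = (1/n) A R^(2/3) S^(1/2) = (1/0.022) × 7.222 × 0.8515^(2/3) × 0.0003^(1/2) = 5.11 m³/s.

Q = 5.11 m³/s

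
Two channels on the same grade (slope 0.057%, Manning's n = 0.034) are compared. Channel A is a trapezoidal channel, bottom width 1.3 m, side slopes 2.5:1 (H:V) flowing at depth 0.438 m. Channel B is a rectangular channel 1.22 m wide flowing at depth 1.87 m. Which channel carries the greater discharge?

Channel A: With bottom width b = 1.3 m and side slope z = 2.5: A = (b + zy)y = (1.3 + 2.5×0.438)×0.438 = 1.049 m²; P = b + 2y√(1+z²) = 1.3 + 2×0.438×2.693 = 3.659 m. Hydraulic radius R = A/P = 1.049/3.659 = 0.2867 m. Q_A = (1/0.034)·1.049·0.2867^(2/3)·√0.00057 = 0.3203 m³/s.
Channel B: Flow area A = b·y = 1.22 × 1.87 = 2.281 m². Wetted perimeter P = b + 2y = 1.22 + 2×1.87 = 4.96 m. Hydraulic radius R = A/P = 2.281/4.96 = 0.46 m. Q_B = (1/0.034)·2.281·0.46^(2/3)·√0.00057 = 0.9546 m³/s.
Q_A = 0.3203 m³/s vs Q_B = 0.9546 m³/s, so channel B carries more.

channel B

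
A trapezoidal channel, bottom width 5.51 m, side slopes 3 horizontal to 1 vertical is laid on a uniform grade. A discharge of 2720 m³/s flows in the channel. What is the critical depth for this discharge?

At critical depth, Q² T / (g A³) = 1, i.e. A³/T = Q²/g = 2720²/9.81 = 754200.
Trying y = 8.18 m: A³/T = 272100 — short.
Trying y = 11.8 m: A³/T = 1474000 — over.
Trying y = 10.2 m: A³/T = 749000 — ≈ 754200.

y_c = 10.2 m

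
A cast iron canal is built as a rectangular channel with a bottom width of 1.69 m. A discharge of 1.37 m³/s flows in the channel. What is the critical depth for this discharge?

y_c = 0.406 m

For a rectangular channel, critical depth y_c = (q²/g)^(1/3) where q = Q/b = 1.37/1.69 = 0.8107 m²/s.
So y_c = (0.8107²/9.81)^(1/3) = 0.406 m.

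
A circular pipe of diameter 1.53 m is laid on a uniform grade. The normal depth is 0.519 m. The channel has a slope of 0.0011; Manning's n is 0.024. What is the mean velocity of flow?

V = 0.604 m/s

For a circular section of diameter D = 1.53 m at depth y = 0.519 m, the central angle is θ = 2 arccos(1 − 2y/D) = 2.487 rad. Then A = (D²/8)(θ − sin θ) = 0.5495 m² and P = Dθ/2 = 1.902 m.
Hydraulic radius R = A/P = 0.5495/1.902 = 0.2888 m.
From Manning's equation, V = (1/n) R^(2/3) S^(1/2) = (1/0.024) × 0.2888^(2/3) × 0.0011^(1/2) = 0.604 m/s.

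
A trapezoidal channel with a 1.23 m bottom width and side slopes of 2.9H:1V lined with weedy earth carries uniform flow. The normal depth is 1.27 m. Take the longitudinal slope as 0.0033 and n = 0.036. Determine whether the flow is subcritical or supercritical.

subcritical

With bottom width b = 1.23 m and side slope z = 2.9: A = (b + zy)y = (1.23 + 2.9×1.27)×1.27 = 6.24 m²; P = b + 2y√(1+z²) = 1.23 + 2×1.27×3.068 = 9.022 m.
Hydraulic radius R = A/P = 6.24/9.022 = 0.6916 m.
V = (1/n) R^(2/3) √S = (1/0.036) × 0.6916^(2/3) × √0.0033 = 1.248 m/s. Hydraulic depth D_h = A/T = 6.24/8.596 = 0.7259 m.
Froude number Fr = V/√(g·D_h) = 1.248/√(9.81×0.7259) = 0.468, which is less than 1, so the flow is subcritical.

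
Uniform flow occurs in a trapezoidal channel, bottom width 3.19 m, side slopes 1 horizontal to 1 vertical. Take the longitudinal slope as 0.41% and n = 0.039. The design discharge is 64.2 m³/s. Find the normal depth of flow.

y_n = 3.72 m

Manning's equation rearranged: A R^(2/3) = nQ / (1·√S) = 0.039 × 64.2 / (√0.0041) = 39.1.
At y = 3 m: A R^(2/3) = 25.3 — too small.
At y = 4.13 m: A R^(2/3) = 48.51 — too large.
At y = 3.72 m: A R^(2/3) = 39.08 — ≈ 39.1.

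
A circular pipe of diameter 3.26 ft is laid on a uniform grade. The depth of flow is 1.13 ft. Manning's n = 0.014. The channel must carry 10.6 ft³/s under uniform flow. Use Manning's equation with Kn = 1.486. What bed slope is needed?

S = 0.00282

For a circular section of diameter D = 3.26 ft at depth y = 1.13 ft, the central angle is θ = 2 arccos(1 − 2y/D) = 2.518 rad. Then A = (D²/8)(θ − sin θ) = 2.569 ft² and P = Dθ/2 = 4.104 ft.
Hydraulic radius R = A/P = 2.569/4.104 = 0.626 ft.
From Manning's equation, S = [nQ / (1.486 A R^(2/3))]² = [0.014 × 10.6 / (1.486 × 2.569 × 0.626^(2/3))]² = 0.00282.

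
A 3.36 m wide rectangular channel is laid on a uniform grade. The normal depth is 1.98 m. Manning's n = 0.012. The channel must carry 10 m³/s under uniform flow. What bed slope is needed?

S = 0.00037

Flow area A = b·y = 3.36 × 1.98 = 6.653 m². Wetted perimeter P = b + 2y = 3.36 + 2×1.98 = 7.32 m.
Hydraulic radius R = A/P = 6.653/7.32 = 0.9089 m.
From Manning's equation, S = [nQ / (1 A R^(2/3))]² = [0.012 × 10 / (1 × 6.653 × 0.9089^(2/3))]² = 0.00037.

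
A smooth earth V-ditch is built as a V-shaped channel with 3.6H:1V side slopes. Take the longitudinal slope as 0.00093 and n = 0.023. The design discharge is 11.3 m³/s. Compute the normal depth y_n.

y_n = 1.66 m

Manning's equation rearranged: A R^(2/3) = nQ / (1·√S) = 0.023 × 11.3 / (√0.00093) = 8.522.
Try y = 1.24 m: A R^(2/3) = 3.926 — too small.
Try y = 1.86 m: A R^(2/3) = 11.58 — too large.
Try y = 1.66 m: A R^(2/3) = 8.547 — matches.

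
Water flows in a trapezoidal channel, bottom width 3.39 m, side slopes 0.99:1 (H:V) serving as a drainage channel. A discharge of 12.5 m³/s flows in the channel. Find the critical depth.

y_c = 1.01 m

At critical depth, Q² T / (g A³) = 1, i.e. A³/T = Q²/g = 12.5²/9.81 = 15.93.
Try y = 1.1 m: A³/T = 21.48 — high.
Try y = 1.01 m: A³/T = 16.17 — matches.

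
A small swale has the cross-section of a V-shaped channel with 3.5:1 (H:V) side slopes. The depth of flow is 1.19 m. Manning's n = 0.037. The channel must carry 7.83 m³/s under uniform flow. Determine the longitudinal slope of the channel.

S = 0.00719

For a triangular section with side slope z = 3.5: A = zy² = 3.5×1.19² = 4.956 m²; P = 2y√(1+z²) = 2×1.19×3.64 = 8.663 m.
Hydraulic radius R = A/P = 4.956/8.663 = 0.5721 m.
From Manning's equation, S = [nQ / (1 A R^(2/3))]² = [0.037 × 7.83 / (1 × 4.956 × 0.5721^(2/3))]² = 0.00719.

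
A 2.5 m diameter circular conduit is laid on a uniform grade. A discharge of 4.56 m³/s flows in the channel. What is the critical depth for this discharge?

y_c = 0.956 m

At critical depth, Q² T / (g A³) = 1, i.e. A³/T = Q²/g = 4.56²/9.81 = 2.12.
At y = 0.788 m: A³/T = 1.004 — too small.
At y = 0.956 m: A³/T = 2.117 — close enough.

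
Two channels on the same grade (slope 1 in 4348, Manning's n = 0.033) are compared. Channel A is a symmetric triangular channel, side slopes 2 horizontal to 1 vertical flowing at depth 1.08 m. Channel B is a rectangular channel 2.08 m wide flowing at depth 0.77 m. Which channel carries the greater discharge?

Channel A: For a triangular section with side slope z = 2: A = zy² = 2×1.08² = 2.333 m²; P = 2y√(1+z²) = 2×1.08×2.236 = 4.83 m. Hydraulic radius R = A/P = 2.333/4.83 = 0.483 m. Q_A = (1/0.033)·2.333·0.483^(2/3)·√0.00023 = 0.66 m³/s.
Channel B: Flow area A = b·y = 2.08 × 0.77 = 1.602 m². Wetted perimeter P = b + 2y = 2.08 + 2×0.77 = 3.62 m. Hydraulic radius R = A/P = 1.602/3.62 = 0.4424 m. Q_B = (1/0.033)·1.602·0.4424^(2/3)·√0.00023 = 0.4274 m³/s.
Q_A = 0.66 m³/s vs Q_B = 0.4274 m³/s, so channel A carries more.

channel A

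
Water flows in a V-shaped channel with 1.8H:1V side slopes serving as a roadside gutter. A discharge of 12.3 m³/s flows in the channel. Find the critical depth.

At critical depth, Q² T / (g A³) = 1, i.e. A³/T = Q²/g = 12.3²/9.81 = 15.42.
Trying y = 1.27 m: A³/T = 5.352 — short.
Trying y = 1.57 m: A³/T = 15.45 — matches.

y_c = 1.57 m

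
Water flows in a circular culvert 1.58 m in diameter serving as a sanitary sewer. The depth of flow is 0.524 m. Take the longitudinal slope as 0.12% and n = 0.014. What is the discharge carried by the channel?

Q = 0.62 m³/s

For a circular section of diameter D = 1.58 m at depth y = 0.524 m, the central angle is θ = 2 arccos(1 − 2y/D) = 2.455 rad. Then A = (D²/8)(θ − sin θ) = 0.5681 m² and P = Dθ/2 = 1.939 m.
Hydraulic radius R = A/P = 0.5681/1.939 = 0.293 m.
Manning's equation: Q = (1/n) A R^(2/3) S^(1/2) = (1/0.014) × 0.5681 × 0.293^(2/3) × 0.0012^(1/2) = 0.62 m³/s.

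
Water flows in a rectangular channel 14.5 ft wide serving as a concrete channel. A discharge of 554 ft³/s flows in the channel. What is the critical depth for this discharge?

For a rectangular channel, critical depth y_c = (q²/g)^(1/3) where q = Q/b = 554/14.5 = 38.21 ft²/s.
So y_c = (38.21²/32.2)^(1/3) = 3.57 ft.

y_c = 3.57 ft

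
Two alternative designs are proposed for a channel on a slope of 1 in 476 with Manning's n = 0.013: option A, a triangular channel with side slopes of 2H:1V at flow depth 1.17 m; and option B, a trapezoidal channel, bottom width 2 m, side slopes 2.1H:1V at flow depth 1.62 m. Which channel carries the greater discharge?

channel B

Channel A: For a triangular section with side slope z = 2: A = zy² = 2×1.17² = 2.738 m²; P = 2y√(1+z²) = 2×1.17×2.236 = 5.232 m. Hydraulic radius R = A/P = 2.738/5.232 = 0.5232 m. Q_A = (1/0.013)·2.738·0.5232^(2/3)·√0.002101 = 6.268 m³/s.
Channel B: With bottom width b = 2 m and side slope z = 2.1: A = (b + zy)y = (2 + 2.1×1.62)×1.62 = 8.751 m²; P = b + 2y√(1+z²) = 2 + 2×1.62×2.326 = 9.536 m. Hydraulic radius R = A/P = 8.751/9.536 = 0.9177 m. Q_B = (1/0.013)·8.751·0.9177^(2/3)·√0.002101 = 29.14 m³/s.
Q_A = 6.268 m³/s vs Q_B = 29.14 m³/s, so channel B carries more.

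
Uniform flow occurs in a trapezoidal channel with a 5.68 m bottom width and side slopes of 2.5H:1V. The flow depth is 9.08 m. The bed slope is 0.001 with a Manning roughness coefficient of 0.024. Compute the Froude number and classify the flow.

subcritical

With bottom width b = 5.68 m and side slope z = 2.5: A = (b + zy)y = (5.68 + 2.5×9.08)×9.08 = 257.7 m²; P = b + 2y√(1+z²) = 5.68 + 2×9.08×2.693 = 54.58 m.
Hydraulic radius R = A/P = 257.7/54.58 = 4.722 m.
V = (1/n) R^(2/3) √S = (1/0.024) × 4.722^(2/3) × √0.001 = 3.708 m/s. Hydraulic depth D_h = A/T = 257.7/51.08 = 5.045 m.
Froude number Fr = V/√(g·D_h) = 3.708/√(9.81×5.045) = 0.527, which is less than 1, so the flow is subcritical.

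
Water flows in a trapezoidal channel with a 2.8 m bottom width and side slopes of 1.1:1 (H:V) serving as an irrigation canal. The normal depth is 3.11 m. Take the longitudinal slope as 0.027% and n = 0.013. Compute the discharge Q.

Q = 33.5 m³/s

With bottom width b = 2.8 m and side slope z = 1.1: A = (b + zy)y = (2.8 + 1.1×3.11)×3.11 = 19.35 m²; P = b + 2y√(1+z²) = 2.8 + 2×3.11×1.487 = 12.05 m.
Hydraulic radius R = A/P = 19.35/12.05 = 1.606 m.
Manning's equation: Q = (1/n) A R^(2/3) S^(1/2) = (1/0.013) × 19.35 × 1.606^(2/3) × 0.00027^(1/2) = 33.5 m³/s.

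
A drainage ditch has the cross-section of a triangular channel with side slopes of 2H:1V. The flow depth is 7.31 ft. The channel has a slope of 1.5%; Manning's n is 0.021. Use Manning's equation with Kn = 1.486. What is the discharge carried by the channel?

For a triangular section with side slope z = 2: A = zy² = 2×7.31² = 106.9 ft²; P = 2y√(1+z²) = 2×7.31×2.236 = 32.69 ft.
Hydraulic radius R = A/P = 106.9/32.69 = 3.269 ft.
Manning's equation: Q = (1.486/n) A R^(2/3) S^(1/2) = (1.486/0.021) × 106.9 × 3.269^(2/3) × 0.015^(1/2) = 2040 ft³/s.

Q = 2040 ft³/s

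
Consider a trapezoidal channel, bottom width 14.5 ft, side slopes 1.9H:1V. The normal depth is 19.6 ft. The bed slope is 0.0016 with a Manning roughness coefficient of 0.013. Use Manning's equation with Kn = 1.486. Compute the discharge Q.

Q = 21900 ft³/s

With bottom width b = 14.5 ft and side slope z = 1.9: A = (b + zy)y = (14.5 + 1.9×19.6)×19.6 = 1014 ft²; P = b + 2y√(1+z²) = 14.5 + 2×19.6×2.147 = 98.67 ft.
Hydraulic radius R = A/P = 1014/98.67 = 10.28 ft.
Manning's equation: Q = (1.486/n) A R^(2/3) S^(1/2) = (1.486/0.013) × 1014 × 10.28^(2/3) × 0.0016^(1/2) = 21900 ft³/s.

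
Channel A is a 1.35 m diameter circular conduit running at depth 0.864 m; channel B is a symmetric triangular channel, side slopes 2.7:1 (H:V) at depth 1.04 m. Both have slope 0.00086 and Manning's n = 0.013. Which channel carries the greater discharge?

channel B

Channel A: For a circular section of diameter D = 1.35 m at depth y = 0.864 m, the central angle is θ = 2 arccos(1 − 2y/D) = 3.709 rad. Then A = (D²/8)(θ − sin θ) = 0.9675 m² and P = Dθ/2 = 2.504 m. Hydraulic radius R = A/P = 0.9675/2.504 = 0.3864 m. Q_A = (1/0.013)·0.9675·0.3864^(2/3)·√0.00086 = 1.158 m³/s.
Channel B: For a triangular section with side slope z = 2.7: A = zy² = 2.7×1.04² = 2.92 m²; P = 2y√(1+z²) = 2×1.04×2.879 = 5.989 m. Hydraulic radius R = A/P = 2.92/5.989 = 0.4876 m. Q_B = (1/0.013)·2.92·0.4876^(2/3)·√0.00086 = 4.081 m³/s.
Q_A = 1.158 m³/s vs Q_B = 4.081 m³/s, so channel B carries more.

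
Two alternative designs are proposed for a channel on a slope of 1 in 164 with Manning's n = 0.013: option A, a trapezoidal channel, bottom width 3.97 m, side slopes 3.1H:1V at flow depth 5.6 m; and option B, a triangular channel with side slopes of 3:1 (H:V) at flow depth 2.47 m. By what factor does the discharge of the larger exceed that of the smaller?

Channel A: With bottom width b = 3.97 m and side slope z = 3.1: A = (b + zy)y = (3.97 + 3.1×5.6)×5.6 = 119.4 m²; P = b + 2y√(1+z²) = 3.97 + 2×5.6×3.257 = 40.45 m. Hydraulic radius R = A/P = 119.4/40.45 = 2.953 m. Q_A = (1/0.013)·119.4·2.953^(2/3)·√0.006098 = 1477 m³/s.
Channel B: For a triangular section with side slope z = 3: A = zy² = 3×2.47² = 18.3 m²; P = 2y√(1+z²) = 2×2.47×3.162 = 15.62 m. Hydraulic radius R = A/P = 18.3/15.62 = 1.172 m. Q_B = (1/0.013)·18.3·1.172^(2/3)·√0.006098 = 122.2 m³/s.
The larger discharge is 1477 m³/s and the smaller is 122.2 m³/s; the ratio is 12.1.

12.1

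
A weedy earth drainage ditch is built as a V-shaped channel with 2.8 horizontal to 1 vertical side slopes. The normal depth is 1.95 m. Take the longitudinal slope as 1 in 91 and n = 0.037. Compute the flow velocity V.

For a triangular section with side slope z = 2.8: A = zy² = 2.8×1.95² = 10.65 m²; P = 2y√(1+z²) = 2×1.95×2.973 = 11.6 m.
Hydraulic radius R = A/P = 10.65/11.6 = 0.9182 m.
From Manning's equation, V = (1/n) R^(2/3) S^(1/2) = (1/0.037) × 0.9182^(2/3) × 0.01099^(1/2) = 2.68 m/s.

V = 2.68 m/s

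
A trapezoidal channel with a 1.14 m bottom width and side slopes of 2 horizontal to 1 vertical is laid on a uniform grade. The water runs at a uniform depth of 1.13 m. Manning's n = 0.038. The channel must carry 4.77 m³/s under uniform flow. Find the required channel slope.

With bottom width b = 1.14 m and side slope z = 2: A = (b + zy)y = (1.14 + 2×1.13)×1.13 = 3.842 m²; P = b + 2y√(1+z²) = 1.14 + 2×1.13×2.236 = 6.194 m.
Hydraulic radius R = A/P = 3.842/6.194 = 0.6203 m.
From Manning's equation, S = [nQ / (1 A R^(2/3))]² = [0.038 × 4.77 / (1 × 3.842 × 0.6203^(2/3))]² = 0.00421.

S = 0.00421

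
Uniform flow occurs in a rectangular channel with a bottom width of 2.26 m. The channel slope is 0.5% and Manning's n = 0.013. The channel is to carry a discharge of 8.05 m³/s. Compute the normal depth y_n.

Manning's equation rearranged: A R^(2/3) = nQ / (1·√S) = 0.013 × 8.05 / (√0.005) = 1.48.
Trying y = 1.18 m: A R^(2/3) = 1.849 — too large.
Trying y = 0.876 m: A R^(2/3) = 1.236 — too small.
Trying y = 0.999 m: A R^(2/3) = 1.479 — matches.

y_n = 0.999 m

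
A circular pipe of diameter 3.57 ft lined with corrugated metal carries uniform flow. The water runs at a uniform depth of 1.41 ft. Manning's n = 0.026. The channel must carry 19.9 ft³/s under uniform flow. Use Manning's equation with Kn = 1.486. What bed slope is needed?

For a circular section of diameter D = 3.57 ft at depth y = 1.41 ft, the central angle is θ = 2 arccos(1 − 2y/D) = 2.718 rad. Then A = (D²/8)(θ − sin θ) = 3.676 ft² and P = Dθ/2 = 4.852 ft.
Hydraulic radius R = A/P = 3.676/4.852 = 0.7576 ft.
From Manning's equation, S = [nQ / (1.486 A R^(2/3))]² = [0.026 × 19.9 / (1.486 × 3.676 × 0.7576^(2/3))]² = 0.013.

S = 0.013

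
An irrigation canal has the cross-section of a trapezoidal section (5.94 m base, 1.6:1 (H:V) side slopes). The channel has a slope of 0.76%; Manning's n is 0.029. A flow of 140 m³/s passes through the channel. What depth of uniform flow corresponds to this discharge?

y_n = 2.93 m

Manning's equation rearranged: A R^(2/3) = nQ / (1·√S) = 0.029 × 140 / (√0.0076) = 46.57.
At y = 2.49 m: A R^(2/3) = 33.96 — too small.
At y = 2.93 m: A R^(2/3) = 46.63 — ≈ 46.57.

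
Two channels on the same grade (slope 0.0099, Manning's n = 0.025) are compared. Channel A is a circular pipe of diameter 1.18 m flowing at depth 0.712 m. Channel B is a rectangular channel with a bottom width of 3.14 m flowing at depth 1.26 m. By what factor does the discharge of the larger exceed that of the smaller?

Channel A: For a circular section of diameter D = 1.18 m at depth y = 0.712 m, the central angle is θ = 2 arccos(1 − 2y/D) = 3.558 rad. Then A = (D²/8)(θ − sin θ) = 0.6897 m² and P = Dθ/2 = 2.099 m. Hydraulic radius R = A/P = 0.6897/2.099 = 0.3285 m. Q_A = (1/0.025)·0.6897·0.3285^(2/3)·√0.0099 = 1.307 m³/s.
Channel B: Flow area A = b·y = 3.14 × 1.26 = 3.956 m². Wetted perimeter P = b + 2y = 3.14 + 2×1.26 = 5.66 m. Hydraulic radius R = A/P = 3.956/5.66 = 0.699 m. Q_B = (1/0.025)·3.956·0.699^(2/3)·√0.0099 = 12.4 m³/s.
The larger discharge is 12.4 m³/s and the smaller is 1.307 m³/s; the ratio is 9.49.

9.49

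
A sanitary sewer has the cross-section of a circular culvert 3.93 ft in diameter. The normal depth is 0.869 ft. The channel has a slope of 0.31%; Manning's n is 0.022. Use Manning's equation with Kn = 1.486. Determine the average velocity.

For a circular section of diameter D = 3.93 ft at depth y = 0.869 ft, the central angle is θ = 2 arccos(1 − 2y/D) = 1.958 rad. Then A = (D²/8)(θ − sin θ) = 1.993 ft² and P = Dθ/2 = 3.848 ft.
Hydraulic radius R = A/P = 1.993/3.848 = 0.518 ft.
From Manning's equation, V = (1.486/n) R^(2/3) S^(1/2) = (1.486/0.022) × 0.518^(2/3) × 0.0031^(1/2) = 2.43 ft/s.

V = 2.43 ft/s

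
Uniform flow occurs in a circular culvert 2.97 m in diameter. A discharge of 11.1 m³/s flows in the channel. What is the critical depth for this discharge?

At critical depth, Q² T / (g A³) = 1, i.e. A³/T = Q²/g = 11.1²/9.81 = 12.56.
Trying y = 1.56 m: A³/T = 16.89 — over.
Trying y = 1.24 m: A³/T = 7.02 — short.
Trying y = 1.44 m: A³/T = 12.44 — matches.

y_c = 1.44 m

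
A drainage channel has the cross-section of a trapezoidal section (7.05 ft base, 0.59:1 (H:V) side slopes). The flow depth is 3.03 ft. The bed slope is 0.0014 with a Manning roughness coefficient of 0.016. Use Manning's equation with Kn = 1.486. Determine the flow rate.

Q = 143 ft³/s

With bottom width b = 7.05 ft and side slope z = 0.59: A = (b + zy)y = (7.05 + 0.59×3.03)×3.03 = 26.78 ft²; P = b + 2y√(1+z²) = 7.05 + 2×3.03×1.161 = 14.09 ft.
Hydraulic radius R = A/P = 26.78/14.09 = 1.901 ft.
Manning's equation: Q = (1.486/n) A R^(2/3) S^(1/2) = (1.486/0.016) × 26.78 × 1.901^(2/3) × 0.0014^(1/2) = 143 ft³/s.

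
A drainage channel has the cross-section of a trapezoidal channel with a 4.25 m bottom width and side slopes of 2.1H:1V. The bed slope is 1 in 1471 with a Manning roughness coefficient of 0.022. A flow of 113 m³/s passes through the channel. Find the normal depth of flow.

y_n = 4.19 m

Manning's equation rearranged: A R^(2/3) = nQ / (1·√S) = 0.022 × 113 / (√0.0006798) = 95.35.
Trying y = 3.71 m: A R^(2/3) = 72.72 — too small.
Trying y = 4.94 m: A R^(2/3) = 138.4 — too large.
Trying y = 4.19 m: A R^(2/3) = 95.35 — close enough.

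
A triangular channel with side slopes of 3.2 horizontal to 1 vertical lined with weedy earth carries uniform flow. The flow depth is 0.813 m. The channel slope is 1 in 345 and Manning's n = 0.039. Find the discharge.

For a triangular section with side slope z = 3.2: A = zy² = 3.2×0.813² = 2.115 m²; P = 2y√(1+z²) = 2×0.813×3.353 = 5.451 m.
Hydraulic radius R = A/P = 2.115/5.451 = 0.388 m.
Manning's equation: Q = (1/n) A R^(2/3) S^(1/2) = (1/0.039) × 2.115 × 0.388^(2/3) × 0.002899^(1/2) = 1.55 m³/s.

Q = 1.55 m³/s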